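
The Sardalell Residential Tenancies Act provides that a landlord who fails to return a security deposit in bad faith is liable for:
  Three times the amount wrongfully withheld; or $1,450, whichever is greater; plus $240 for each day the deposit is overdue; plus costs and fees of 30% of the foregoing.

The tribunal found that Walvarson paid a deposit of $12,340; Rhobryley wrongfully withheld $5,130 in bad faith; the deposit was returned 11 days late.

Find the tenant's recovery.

$23,439

Trebled: 3 × $5,130 = $15,390
Minimum $1,450: $15,390 meets the minimum, no increase.
Late-return penalty: 11 × $240 = $2,640
Damages plus late penalty: $15,390 + $2,640 = $18,030
Costs and fees: 30% of $18,030 = $5,409
Total recovery: $18,030 + $5,409 = $23,439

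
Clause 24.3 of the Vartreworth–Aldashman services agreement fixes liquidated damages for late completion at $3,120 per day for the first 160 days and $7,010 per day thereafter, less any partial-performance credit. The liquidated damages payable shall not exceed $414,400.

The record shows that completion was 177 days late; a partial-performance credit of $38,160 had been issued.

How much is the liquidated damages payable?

First 160 days: 160 × $3,120 = $499,200
Remaining days: (177 − 160) × $7,010 = $119,170
Accrued per-day damages: $499,200 + $119,170 = $618,370
Less partial-performance credit: $618,370 − $38,160 = $580,210
Cap at $414,400: $580,210 exceeds the cap → $414,400

$414,400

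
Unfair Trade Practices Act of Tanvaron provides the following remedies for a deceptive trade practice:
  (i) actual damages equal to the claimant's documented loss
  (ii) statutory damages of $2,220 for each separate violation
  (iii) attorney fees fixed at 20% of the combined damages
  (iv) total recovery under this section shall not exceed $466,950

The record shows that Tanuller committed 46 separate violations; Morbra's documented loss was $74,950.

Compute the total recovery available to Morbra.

$212,484

Statutory damages: 46 × $2,220 = $102,120
Combined damages: $74,950 + $102,120 = $177,070
Attorney fees: 20% of $177,070 = $35,414
Total before cap: $177,070 + $35,414 = $212,484
Cap at $466,950: $212,484 is within the cap, no reduction.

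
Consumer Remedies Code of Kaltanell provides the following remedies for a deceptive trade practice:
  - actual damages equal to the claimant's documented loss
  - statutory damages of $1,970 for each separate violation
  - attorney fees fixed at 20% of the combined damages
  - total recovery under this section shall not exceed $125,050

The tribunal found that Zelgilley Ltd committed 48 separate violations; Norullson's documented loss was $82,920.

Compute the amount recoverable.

Statutory damages: 48 × $1,970 = $94,560
Combined damages: $82,920 + $94,560 = $177,480
Attorney fees: 20% of $177,480 = $35,496
Total before cap: $177,480 + $35,496 = $212,976
Cap at $125,050: $212,976 exceeds the cap → $125,050

$125,050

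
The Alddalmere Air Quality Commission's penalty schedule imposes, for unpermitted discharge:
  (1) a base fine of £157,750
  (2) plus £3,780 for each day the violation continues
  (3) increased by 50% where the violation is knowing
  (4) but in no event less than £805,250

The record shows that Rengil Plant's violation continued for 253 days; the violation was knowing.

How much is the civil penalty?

Civil penalty: £1,671,135

Per-day component: 253 × £3,780 = £956,340
Base plus per-day: £157,750 + £956,340 = £1,114,090
Enhancement: 50% of £1,114,090 = £557,045
Enhanced fine: £1,114,090 + £557,045 = £1,671,135
Minimum £805,250: £1,671,135 meets the minimum, no increase.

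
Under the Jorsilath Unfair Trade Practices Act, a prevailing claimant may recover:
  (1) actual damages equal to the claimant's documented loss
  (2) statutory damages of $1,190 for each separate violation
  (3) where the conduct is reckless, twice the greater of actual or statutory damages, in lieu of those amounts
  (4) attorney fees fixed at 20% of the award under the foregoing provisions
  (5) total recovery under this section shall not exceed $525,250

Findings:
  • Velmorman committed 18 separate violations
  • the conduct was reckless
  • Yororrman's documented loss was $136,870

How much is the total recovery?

Statutory damages: 18 × $1,190 = $21,420
Greater of actual damages ($136,870) or statutory damages ($21,420): $136,870
Doubled: 2 × $136,870 = $273,740
Attorney fees: 20% of $273,740 = $54,748
Total before cap: $273,740 + $54,748 = $328,488
Cap at $525,250: $328,488 is within the cap, no reduction.

$328,488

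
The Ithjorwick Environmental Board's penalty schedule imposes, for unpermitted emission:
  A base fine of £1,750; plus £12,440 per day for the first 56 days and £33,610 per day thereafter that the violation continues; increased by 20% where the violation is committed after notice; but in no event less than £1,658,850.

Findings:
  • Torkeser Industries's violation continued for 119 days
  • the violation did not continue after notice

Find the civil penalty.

£2,815,820

First 56 days: 56 × £12,440 = £696,640
Remaining days: (119 − 56) × £33,610 = £2,117,430
Per-day component: £696,640 + £2,117,430 = £2,814,070
Base plus per-day: £1,750 + £2,814,070 = £2,815,820
The violation did not continue after notice: no 20% increase.
Minimum £1,658,850: £2,815,820 meets the minimum, no increase.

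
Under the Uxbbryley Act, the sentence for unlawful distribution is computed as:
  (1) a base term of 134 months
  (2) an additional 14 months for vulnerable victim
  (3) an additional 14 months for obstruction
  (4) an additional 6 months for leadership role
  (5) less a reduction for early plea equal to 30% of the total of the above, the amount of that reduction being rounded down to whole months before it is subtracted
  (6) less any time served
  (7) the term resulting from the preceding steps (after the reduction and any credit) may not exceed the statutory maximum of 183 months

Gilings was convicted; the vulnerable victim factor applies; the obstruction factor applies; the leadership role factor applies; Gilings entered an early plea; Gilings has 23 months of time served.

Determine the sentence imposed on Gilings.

Sentence: 95 months

Vulnerable victim enhancement: +14 months
Obstruction enhancement: +14 months
Leadership role enhancement: +6 months
Adjusted term: 134 months + 14 months + 14 months + 6 months = 168 months
Early plea reduction: 30% of 168 months = 50 months (rounded down)
After reduction: 168 − 50 = 118 months
Less time served: 118 months − 23 months = 95 months
Cap at 183 months: 95 months is within the cap, no reduction.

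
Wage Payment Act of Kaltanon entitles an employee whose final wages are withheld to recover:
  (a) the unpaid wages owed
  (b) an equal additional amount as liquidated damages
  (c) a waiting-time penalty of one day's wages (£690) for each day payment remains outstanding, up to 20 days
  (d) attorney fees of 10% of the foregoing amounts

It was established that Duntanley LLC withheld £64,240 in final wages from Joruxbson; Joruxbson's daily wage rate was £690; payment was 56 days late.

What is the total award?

Total award: £156,508

Liquidated damages (equal amount): £64,240
Penalty days: min(56, 20) = 20
Waiting-time penalty: 20 × £690 = £13,800
Subtotal: £64,240 + £64,240 + £13,800 = £142,280
Attorney fees: 10% of £142,280 = £14,228
Total award: £142,280 + £14,228 = £156,508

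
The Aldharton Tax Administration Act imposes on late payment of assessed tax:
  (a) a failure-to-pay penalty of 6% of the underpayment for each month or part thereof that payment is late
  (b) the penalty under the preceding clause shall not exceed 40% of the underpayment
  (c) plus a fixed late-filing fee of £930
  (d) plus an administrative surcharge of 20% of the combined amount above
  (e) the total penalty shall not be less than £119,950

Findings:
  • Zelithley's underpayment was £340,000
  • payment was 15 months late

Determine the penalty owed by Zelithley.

£164,316

Accrued rate: 6% × 15 = 90%, capped at 40% → 40%
Failure-to-pay penalty: 40% of £340,000 = £136,000
Penalty before surcharge: £136,000 + £930 = £136,930
Administrative surcharge: 20% of £136,930 = £27,386
Total penalty: £136,930 + £27,386 = £164,316
Minimum £119,950: £164,316 meets the minimum, no increase.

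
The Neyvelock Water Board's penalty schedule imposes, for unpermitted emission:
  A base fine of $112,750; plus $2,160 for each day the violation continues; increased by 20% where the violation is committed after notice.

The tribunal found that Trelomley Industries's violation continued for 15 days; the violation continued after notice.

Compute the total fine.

$174,180

Per-day component: 15 × $2,160 = $32,400
Base plus per-day: $112,750 + $32,400 = $145,150
Enhancement: 20% of $145,150 = $29,030
Enhanced fine: $145,150 + $29,030 = $174,180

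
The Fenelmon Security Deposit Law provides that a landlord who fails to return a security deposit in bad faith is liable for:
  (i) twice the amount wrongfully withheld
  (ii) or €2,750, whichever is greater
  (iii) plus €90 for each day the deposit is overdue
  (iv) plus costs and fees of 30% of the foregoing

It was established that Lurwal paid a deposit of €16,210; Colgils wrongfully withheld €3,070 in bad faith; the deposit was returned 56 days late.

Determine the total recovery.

€14,534

Doubled: 2 × €3,070 = €6,140
Minimum €2,750: €6,140 meets the minimum, no increase.
Late-return penalty: 56 × €90 = €5,040
Damages plus late penalty: €6,140 + €5,040 = €11,180
Costs and fees: 30% of €11,180 = €3,354
Total recovery: €11,180 + €3,354 = €14,534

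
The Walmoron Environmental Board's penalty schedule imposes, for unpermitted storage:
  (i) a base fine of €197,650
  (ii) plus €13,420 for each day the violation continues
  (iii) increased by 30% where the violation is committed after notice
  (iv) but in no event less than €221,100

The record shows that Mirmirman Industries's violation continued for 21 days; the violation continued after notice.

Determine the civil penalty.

€623,311

Per-day component: 21 × €13,420 = €281,820
Base plus per-day: €197,650 + €281,820 = €479,470
Enhancement: 30% of €479,470 = €143,841
Enhanced fine: €479,470 + €143,841 = €623,311
Minimum €221,100: €623,311 meets the minimum, no increase.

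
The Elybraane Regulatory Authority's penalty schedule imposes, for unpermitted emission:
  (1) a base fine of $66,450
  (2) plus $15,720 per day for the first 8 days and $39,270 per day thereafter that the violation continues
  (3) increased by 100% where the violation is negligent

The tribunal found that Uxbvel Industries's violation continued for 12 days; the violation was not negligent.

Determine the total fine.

Civil penalty: $349,290

First 8 days: 8 × $15,720 = $125,760
Remaining days: (12 − 8) × $39,270 = $157,080
Per-day component: $125,760 + $157,080 = $282,840
Base plus per-day: $66,450 + $282,840 = $349,290
The violation was not negligent: no 100% increase.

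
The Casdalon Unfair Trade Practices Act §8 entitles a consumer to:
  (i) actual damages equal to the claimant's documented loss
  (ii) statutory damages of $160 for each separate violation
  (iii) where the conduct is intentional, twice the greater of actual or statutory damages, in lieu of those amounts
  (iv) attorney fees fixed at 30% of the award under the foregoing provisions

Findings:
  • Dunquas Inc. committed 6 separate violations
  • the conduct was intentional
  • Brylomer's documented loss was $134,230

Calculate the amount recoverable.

Statutory damages: 6 × $160 = $960
Greater of actual damages ($134,230) or statutory damages ($960): $134,230
Doubled: 2 × $134,230 = $268,460
Attorney fees: 30% of $268,460 = $80,538
Total recovery: $268,460 + $80,538 = $348,998

$348,998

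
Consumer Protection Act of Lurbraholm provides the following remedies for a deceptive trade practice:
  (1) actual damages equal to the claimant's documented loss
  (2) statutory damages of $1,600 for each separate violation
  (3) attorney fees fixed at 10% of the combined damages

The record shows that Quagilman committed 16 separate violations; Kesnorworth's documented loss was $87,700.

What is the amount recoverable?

$124,630

Statutory damages: 16 × $1,600 = $25,600
Combined damages: $87,700 + $25,600 = $113,300
Attorney fees: 10% of $113,300 = $11,330
Total recovery: $113,300 + $11,330 = $124,630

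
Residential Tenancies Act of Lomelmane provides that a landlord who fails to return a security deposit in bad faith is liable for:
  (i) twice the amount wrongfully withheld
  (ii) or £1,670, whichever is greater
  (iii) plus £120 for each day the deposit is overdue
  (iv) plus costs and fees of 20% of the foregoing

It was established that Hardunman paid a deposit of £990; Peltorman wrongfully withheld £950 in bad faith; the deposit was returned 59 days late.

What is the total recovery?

£10,776

Doubled: 2 × £950 = £1,900
Minimum £1,670: £1,900 meets the minimum, no increase.
Late-return penalty: 59 × £120 = £7,080
Damages plus late penalty: £1,900 + £7,080 = £8,980
Costs and fees: 20% of £8,980 = £1,796
Total recovery: £8,980 + £1,796 = £10,776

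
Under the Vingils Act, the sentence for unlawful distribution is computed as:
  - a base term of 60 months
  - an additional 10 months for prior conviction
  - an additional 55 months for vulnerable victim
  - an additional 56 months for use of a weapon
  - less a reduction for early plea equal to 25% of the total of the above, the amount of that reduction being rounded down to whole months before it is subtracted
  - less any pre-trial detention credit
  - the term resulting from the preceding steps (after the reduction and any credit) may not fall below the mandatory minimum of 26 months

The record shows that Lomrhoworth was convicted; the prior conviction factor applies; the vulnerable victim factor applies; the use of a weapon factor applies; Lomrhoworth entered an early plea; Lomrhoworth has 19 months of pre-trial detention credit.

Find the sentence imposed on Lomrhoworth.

Prior conviction enhancement: +10 months
Vulnerable victim enhancement: +55 months
Use of a weapon enhancement: +56 months
Adjusted term: 60 months + 10 months + 55 months + 56 months = 181 months
Early plea reduction: 25% of 181 months = 45 months (rounded down)
After reduction: 181 − 45 = 136 months
Less pre-trial detention credit: 136 months − 19 months = 117 months
Minimum 26 months: 117 months meets the minimum, no increase.

117 months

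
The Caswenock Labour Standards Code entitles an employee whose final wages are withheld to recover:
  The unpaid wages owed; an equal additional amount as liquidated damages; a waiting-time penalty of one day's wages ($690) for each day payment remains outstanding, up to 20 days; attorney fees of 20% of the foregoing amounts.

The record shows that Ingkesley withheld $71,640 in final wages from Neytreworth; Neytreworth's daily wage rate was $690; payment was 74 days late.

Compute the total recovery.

$188,496

Liquidated damages (equal amount): $71,640
Penalty days: min(74, 20) = 20
Waiting-time penalty: 20 × $690 = $13,800
Subtotal: $71,640 + $71,640 + $13,800 = $157,080
Attorney fees: 20% of $157,080 = $31,416
Total award: $157,080 + $31,416 = $188,496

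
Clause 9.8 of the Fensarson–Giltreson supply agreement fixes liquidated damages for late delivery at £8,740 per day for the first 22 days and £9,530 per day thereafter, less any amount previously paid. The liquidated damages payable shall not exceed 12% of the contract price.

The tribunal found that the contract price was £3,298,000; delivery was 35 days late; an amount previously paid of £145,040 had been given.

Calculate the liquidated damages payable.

£171,130

First 22 days: 22 × £8,740 = £192,280
Remaining days: (35 − 22) × £9,530 = £123,890
Accrued per-day damages: £192,280 + £123,890 = £316,170
Less amount previously paid: £316,170 − £145,040 = £171,130
Cap: 12% of £3,298,000 = £395,760
Cap at £395,760: £171,130 is within the cap, no reduction.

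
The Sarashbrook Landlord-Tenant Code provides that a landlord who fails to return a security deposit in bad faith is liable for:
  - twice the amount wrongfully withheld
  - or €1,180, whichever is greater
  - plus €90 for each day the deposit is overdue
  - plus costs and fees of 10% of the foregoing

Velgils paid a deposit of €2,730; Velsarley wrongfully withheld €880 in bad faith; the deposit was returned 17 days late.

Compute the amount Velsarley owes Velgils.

Doubled: 2 × €880 = €1,760
Minimum €1,180: €1,760 meets the minimum, no increase.
Late-return penalty: 17 × €90 = €1,530
Damages plus late penalty: €1,760 + €1,530 = €3,290
Costs and fees: 10% of €3,290 = €329
Total recovery: €3,290 + €329 = €3,619

€3,619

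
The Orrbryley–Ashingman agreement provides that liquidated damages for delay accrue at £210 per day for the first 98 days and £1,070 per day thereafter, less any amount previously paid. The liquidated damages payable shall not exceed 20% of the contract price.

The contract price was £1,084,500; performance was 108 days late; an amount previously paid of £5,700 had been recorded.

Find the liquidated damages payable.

£25,580

First 98 days: 98 × £210 = £20,580
Remaining days: (108 − 98) × £1,070 = £10,700
Accrued per-day damages: £20,580 + £10,700 = £31,280
Less amount previously paid: £31,280 − £5,700 = £25,580
Cap: 20% of £1,084,500 = £216,900
Cap at £216,900: £25,580 is within the cap, no reduction.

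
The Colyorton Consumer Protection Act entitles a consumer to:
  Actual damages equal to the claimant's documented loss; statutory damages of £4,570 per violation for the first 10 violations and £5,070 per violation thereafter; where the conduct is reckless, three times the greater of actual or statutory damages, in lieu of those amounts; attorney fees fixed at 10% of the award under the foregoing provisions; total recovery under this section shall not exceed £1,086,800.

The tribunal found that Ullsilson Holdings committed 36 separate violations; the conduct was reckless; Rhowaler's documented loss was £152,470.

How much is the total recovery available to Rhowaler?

Total recovery: £585,816

First 10 violations: 10 × £4,570 = £45,700
Remaining violations: (36 − 10) × £5,070 = £131,820
Statutory damages: £45,700 + £131,820 = £177,520
Greater of actual damages (£152,470) or statutory damages (£177,520): £177,520
Trebled: 3 × £177,520 = £532,560
Attorney fees: 10% of £532,560 = £53,256
Total before cap: £532,560 + £53,256 = £585,816
Cap at £1,086,800: £585,816 is within the cap, no reduction.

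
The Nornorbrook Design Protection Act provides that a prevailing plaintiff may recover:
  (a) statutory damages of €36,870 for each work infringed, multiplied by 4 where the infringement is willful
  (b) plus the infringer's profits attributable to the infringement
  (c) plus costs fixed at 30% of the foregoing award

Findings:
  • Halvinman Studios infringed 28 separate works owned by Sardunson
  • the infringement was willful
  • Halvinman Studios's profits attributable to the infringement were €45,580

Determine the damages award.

Statutory damages: 28 × €36,870 = €1,032,360
Multiplied by 4: 4 × €1,032,360 = €4,129,440
Combined award: €4,129,440 + €45,580 = €4,175,020
Costs: 30% of €4,175,020 = €1,252,506
Award plus costs: €4,175,020 + €1,252,506 = €5,427,526

€5,427,526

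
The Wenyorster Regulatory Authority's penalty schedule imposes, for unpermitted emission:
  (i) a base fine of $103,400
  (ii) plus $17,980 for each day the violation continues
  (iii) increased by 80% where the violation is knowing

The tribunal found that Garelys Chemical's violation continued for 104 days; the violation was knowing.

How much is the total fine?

Per-day component: 104 × $17,980 = $1,869,920
Base plus per-day: $103,400 + $1,869,920 = $1,973,320
Enhancement: 80% of $1,973,320 = $1,578,656
Enhanced fine: $1,973,320 + $1,578,656 = $3,551,976

$3,551,976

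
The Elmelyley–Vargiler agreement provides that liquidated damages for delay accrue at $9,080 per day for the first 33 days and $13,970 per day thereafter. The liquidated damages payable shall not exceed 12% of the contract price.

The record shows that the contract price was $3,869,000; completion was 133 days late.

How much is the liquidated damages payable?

First 33 days: 33 × $9,080 = $299,640
Remaining days: (133 − 33) × $13,970 = $1,397,000
Accrued per-day damages: $299,640 + $1,397,000 = $1,696,640
Cap: 12% of $3,869,000 = $464,280
Cap at $464,280: $1,696,640 exceeds the cap → $464,280

$464,280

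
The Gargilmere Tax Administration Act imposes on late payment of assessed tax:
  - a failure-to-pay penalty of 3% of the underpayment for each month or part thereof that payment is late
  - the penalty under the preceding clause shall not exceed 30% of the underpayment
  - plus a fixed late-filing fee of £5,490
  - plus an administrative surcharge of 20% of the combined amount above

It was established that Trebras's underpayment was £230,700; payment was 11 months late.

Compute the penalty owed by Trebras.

£89,640

Accrued rate: 3% × 11 = 33%, capped at 30% → 30%
Failure-to-pay penalty: 30% of £230,700 = £69,210
Penalty before surcharge: £69,210 + £5,490 = £74,700
Administrative surcharge: 20% of £74,700 = £14,940
Total penalty: £74,700 + £14,940 = £89,640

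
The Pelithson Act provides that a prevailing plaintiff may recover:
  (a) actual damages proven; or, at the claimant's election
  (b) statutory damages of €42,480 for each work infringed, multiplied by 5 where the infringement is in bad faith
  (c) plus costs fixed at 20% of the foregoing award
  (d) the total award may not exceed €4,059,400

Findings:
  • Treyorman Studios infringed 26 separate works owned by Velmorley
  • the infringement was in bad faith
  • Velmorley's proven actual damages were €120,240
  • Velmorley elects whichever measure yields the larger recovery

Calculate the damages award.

Statutory damages: 26 × €42,480 = €1,104,480
Multiplied by 5: 5 × €1,104,480 = €5,522,400
Greater of actual damages (€120,240) or enhanced statutory damages (€5,522,400): €5,522,400
Costs: 20% of €5,522,400 = €1,104,480
Award plus costs: €5,522,400 + €1,104,480 = €6,626,880
Cap at €4,059,400: €6,626,880 exceeds the cap → €4,059,400

€4,059,400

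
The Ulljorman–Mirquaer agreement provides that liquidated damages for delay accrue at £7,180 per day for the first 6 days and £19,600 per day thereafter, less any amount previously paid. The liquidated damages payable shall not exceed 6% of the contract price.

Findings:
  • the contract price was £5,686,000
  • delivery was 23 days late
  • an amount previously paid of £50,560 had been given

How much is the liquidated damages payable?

£325,720

First 6 days: 6 × £7,180 = £43,080
Remaining days: (23 − 6) × £19,600 = £333,200
Accrued per-day damages: £43,080 + £333,200 = £376,280
Less amount previously paid: £376,280 − £50,560 = £325,720
Cap: 6% of £5,686,000 = £341,160
Cap at £341,160: £325,720 is within the cap, no reduction.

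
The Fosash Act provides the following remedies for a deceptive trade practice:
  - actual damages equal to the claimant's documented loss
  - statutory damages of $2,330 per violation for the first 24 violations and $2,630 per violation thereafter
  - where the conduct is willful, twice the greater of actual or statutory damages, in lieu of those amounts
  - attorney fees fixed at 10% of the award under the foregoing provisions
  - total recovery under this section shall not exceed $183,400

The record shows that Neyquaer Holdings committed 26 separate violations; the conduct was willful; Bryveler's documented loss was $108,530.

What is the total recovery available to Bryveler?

$183,400

First 24 violations: 24 × $2,330 = $55,920
Remaining violations: (26 − 24) × $2,630 = $5,260
Statutory damages: $55,920 + $5,260 = $61,180
Greater of actual damages ($108,530) or statutory damages ($61,180): $108,530
Doubled: 2 × $108,530 = $217,060
Attorney fees: 10% of $217,060 = $21,706
Total before cap: $217,060 + $21,706 = $238,766
Cap at $183,400: $238,766 exceeds the cap → $183,400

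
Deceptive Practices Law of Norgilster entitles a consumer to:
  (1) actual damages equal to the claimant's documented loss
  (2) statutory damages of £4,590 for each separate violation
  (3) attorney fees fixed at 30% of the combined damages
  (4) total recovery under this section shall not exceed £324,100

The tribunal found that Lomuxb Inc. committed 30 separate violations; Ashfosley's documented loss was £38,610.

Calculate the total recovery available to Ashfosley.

Statutory damages: 30 × £4,590 = £137,700
Combined damages: £38,610 + £137,700 = £176,310
Attorney fees: 30% of £176,310 = £52,893
Total before cap: £176,310 + £52,893 = £229,203
Cap at £324,100: £229,203 is within the cap, no reduction.

£229,203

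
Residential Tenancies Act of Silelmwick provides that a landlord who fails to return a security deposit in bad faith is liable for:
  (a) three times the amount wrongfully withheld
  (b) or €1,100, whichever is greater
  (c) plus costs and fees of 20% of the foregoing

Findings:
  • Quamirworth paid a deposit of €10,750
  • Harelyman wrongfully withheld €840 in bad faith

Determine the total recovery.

Trebled: 3 × €840 = €2,520
Minimum €1,100: €2,520 meets the minimum, no increase.
Costs and fees: 20% of €2,520 = €504
Total recovery: €2,520 + €504 = €3,024

€3,024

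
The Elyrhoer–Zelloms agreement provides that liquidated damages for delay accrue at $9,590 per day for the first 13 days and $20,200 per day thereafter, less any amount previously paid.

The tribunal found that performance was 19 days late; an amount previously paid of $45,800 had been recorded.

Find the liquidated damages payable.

$200,070

First 13 days: 13 × $9,590 = $124,670
Remaining days: (19 − 13) × $20,200 = $121,200
Accrued per-day damages: $124,670 + $121,200 = $245,870
Less amount previously paid: $245,870 − $45,800 = $200,070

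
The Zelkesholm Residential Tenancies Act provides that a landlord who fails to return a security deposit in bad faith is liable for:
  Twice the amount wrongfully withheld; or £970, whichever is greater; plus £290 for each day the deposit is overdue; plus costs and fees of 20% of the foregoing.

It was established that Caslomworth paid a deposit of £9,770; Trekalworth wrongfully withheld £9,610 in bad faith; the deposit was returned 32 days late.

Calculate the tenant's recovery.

Doubled: 2 × £9,610 = £19,220
Minimum £970: £19,220 meets the minimum, no increase.
Late-return penalty: 32 × £290 = £9,280
Damages plus late penalty: £19,220 + £9,280 = £28,500
Costs and fees: 20% of £28,500 = £5,700
Total recovery: £28,500 + £5,700 = £34,200

£34,200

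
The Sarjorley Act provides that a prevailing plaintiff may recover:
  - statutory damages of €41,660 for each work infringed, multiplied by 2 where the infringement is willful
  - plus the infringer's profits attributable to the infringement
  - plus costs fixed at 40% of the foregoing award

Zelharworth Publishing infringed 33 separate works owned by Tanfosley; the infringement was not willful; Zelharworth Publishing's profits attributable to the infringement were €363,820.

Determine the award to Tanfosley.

€2,434,040

Statutory damages: 33 × €41,660 = €1,374,780
Infringement not willful: no ×2 enhancement.
Combined award: €1,374,780 + €363,820 = €1,738,600
Costs: 40% of €1,738,600 = €695,440
Award plus costs: €1,738,600 + €695,440 = €2,434,040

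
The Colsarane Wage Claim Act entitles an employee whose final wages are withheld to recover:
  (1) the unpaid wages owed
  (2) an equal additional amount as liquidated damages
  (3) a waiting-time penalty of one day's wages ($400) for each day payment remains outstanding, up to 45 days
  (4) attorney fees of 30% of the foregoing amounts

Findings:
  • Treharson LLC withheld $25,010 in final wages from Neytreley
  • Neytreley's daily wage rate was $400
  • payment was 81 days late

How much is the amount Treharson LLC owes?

$88,426

Liquidated damages (equal amount): $25,010
Penalty days: min(81, 45) = 45
Waiting-time penalty: 45 × $400 = $18,000
Subtotal: $25,010 + $25,010 + $18,000 = $68,020
Attorney fees: 30% of $68,020 = $20,406
Total award: $68,020 + $20,406 = $88,426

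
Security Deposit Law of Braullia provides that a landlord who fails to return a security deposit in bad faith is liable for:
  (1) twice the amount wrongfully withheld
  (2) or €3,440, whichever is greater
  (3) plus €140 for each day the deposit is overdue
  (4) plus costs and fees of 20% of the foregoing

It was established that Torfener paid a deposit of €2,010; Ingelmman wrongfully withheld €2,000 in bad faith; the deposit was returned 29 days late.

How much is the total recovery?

Doubled: 2 × €2,000 = €4,000
Minimum €3,440: €4,000 meets the minimum, no increase.
Late-return penalty: 29 × €140 = €4,060
Damages plus late penalty: €4,000 + €4,060 = €8,060
Costs and fees: 20% of €8,060 = €1,612
Total recovery: €8,060 + €1,612 = €9,672

Recovery: €9,672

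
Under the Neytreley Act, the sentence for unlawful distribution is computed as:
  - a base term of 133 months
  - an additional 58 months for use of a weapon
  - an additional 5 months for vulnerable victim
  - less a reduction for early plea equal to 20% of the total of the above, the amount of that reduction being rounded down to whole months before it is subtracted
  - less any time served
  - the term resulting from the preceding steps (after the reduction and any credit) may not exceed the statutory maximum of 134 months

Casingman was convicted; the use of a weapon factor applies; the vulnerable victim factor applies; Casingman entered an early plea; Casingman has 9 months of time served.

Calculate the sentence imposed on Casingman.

Use of a weapon enhancement: +58 months
Vulnerable victim enhancement: +5 months
Adjusted term: 133 months + 58 months + 5 months = 196 months
Early plea reduction: 20% of 196 months = 39 months (rounded down)
After reduction: 196 − 39 = 157 months
Less time served: 157 months − 9 months = 148 months
Cap at 134 months: 148 months exceeds the cap → 134 months

134 months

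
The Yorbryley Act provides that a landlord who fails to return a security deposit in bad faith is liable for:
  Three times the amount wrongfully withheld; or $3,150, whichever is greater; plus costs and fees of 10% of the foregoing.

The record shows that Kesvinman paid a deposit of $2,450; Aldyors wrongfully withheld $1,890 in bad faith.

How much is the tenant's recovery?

$6,237

Trebled: 3 × $1,890 = $5,670
Minimum $3,150: $5,670 meets the minimum, no increase.
Costs and fees: 10% of $5,670 = $567
Total recovery: $5,670 + $567 = $6,237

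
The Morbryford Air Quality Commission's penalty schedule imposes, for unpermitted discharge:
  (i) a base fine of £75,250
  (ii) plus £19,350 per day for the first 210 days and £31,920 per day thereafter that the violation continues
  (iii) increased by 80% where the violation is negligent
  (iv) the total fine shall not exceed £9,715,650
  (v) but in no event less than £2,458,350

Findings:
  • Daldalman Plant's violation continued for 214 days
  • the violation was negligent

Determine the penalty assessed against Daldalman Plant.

First 210 days: 210 × £19,350 = £4,063,500
Remaining days: (214 − 210) × £31,920 = £127,680
Per-day component: £4,063,500 + £127,680 = £4,191,180
Base plus per-day: £75,250 + £4,191,180 = £4,266,430
Enhancement: 80% of £4,266,430 = £3,413,144
Enhanced fine: £4,266,430 + £3,413,144 = £7,679,574
Cap at £9,715,650: £7,679,574 is within the cap, no reduction.
Minimum £2,458,350: £7,679,574 meets the minimum, no increase.

£7,679,574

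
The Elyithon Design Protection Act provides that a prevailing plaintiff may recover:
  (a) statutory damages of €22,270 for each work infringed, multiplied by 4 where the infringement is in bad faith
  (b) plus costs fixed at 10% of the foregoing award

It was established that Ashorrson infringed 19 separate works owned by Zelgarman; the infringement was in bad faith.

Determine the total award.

€1,861,772

Statutory damages: 19 × €22,270 = €423,130
Multiplied by 4: 4 × €423,130 = €1,692,520
Costs: 10% of €1,692,520 = €169,252
Award plus costs: €1,692,520 + €169,252 = €1,861,772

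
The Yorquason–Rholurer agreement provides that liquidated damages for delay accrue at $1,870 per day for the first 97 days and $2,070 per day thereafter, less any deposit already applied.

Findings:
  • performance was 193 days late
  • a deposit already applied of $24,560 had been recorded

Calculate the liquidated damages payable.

$355,550

First 97 days: 97 × $1,870 = $181,390
Remaining days: (193 − 97) × $2,070 = $198,720
Accrued per-day damages: $181,390 + $198,720 = $380,110
Less deposit already applied: $380,110 − $24,560 = $355,550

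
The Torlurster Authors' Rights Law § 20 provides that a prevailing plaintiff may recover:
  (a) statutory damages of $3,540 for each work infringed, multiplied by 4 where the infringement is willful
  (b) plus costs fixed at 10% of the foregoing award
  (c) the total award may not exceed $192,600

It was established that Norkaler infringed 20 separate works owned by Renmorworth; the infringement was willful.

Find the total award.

Statutory damages: 20 × $3,540 = $70,800
Multiplied by 4: 4 × $70,800 = $283,200
Costs: 10% of $283,200 = $28,320
Award plus costs: $283,200 + $28,320 = $311,520
Cap at $192,600: $311,520 exceeds the cap → $192,600

Award: $192,600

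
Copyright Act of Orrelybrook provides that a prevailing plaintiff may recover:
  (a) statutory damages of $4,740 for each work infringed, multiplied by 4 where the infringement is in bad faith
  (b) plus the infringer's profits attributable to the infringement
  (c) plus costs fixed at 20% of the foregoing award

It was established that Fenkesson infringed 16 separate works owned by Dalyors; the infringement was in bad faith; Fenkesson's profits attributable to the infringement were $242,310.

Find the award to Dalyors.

$654,804

Statutory damages: 16 × $4,740 = $75,840
Multiplied by 4: 4 × $75,840 = $303,360
Combined award: $303,360 + $242,310 = $545,670
Costs: 20% of $545,670 = $109,134
Award plus costs: $545,670 + $109,134 = $654,804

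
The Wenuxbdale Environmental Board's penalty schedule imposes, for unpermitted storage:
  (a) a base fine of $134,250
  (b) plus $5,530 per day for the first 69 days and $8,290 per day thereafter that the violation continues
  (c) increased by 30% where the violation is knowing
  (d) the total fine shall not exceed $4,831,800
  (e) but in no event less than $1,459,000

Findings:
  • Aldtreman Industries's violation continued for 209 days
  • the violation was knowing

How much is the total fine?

First 69 days: 69 × $5,530 = $381,570
Remaining days: (209 − 69) × $8,290 = $1,160,600
Per-day component: $381,570 + $1,160,600 = $1,542,170
Base plus per-day: $134,250 + $1,542,170 = $1,676,420
Enhancement: 30% of $1,676,420 = $502,926
Enhanced fine: $1,676,420 + $502,926 = $2,179,346
Cap at $4,831,800: $2,179,346 is within the cap, no reduction.
Minimum $1,459,000: $2,179,346 meets the minimum, no increase.

Civil penalty: $2,179,346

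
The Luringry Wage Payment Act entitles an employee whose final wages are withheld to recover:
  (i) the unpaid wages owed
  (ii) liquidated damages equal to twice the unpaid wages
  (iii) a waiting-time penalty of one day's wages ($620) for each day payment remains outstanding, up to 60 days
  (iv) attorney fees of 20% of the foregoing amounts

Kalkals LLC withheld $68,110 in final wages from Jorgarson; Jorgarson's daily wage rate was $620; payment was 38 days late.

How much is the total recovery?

$273,468

Doubled: 2 × $68,110 = $136,220
Penalty days: min(38, 60) = 38
Waiting-time penalty: 38 × $620 = $23,560
Subtotal: $68,110 + $136,220 + $23,560 = $227,890
Attorney fees: 20% of $227,890 = $45,578
Total award: $227,890 + $45,578 = $273,468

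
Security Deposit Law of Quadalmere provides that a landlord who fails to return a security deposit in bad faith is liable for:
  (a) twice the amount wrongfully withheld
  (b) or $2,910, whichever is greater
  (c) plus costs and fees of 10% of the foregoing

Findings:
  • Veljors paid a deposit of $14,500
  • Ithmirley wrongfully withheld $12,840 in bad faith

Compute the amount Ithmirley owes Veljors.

$28,248

Doubled: 2 × $12,840 = $25,680
Minimum $2,910: $25,680 meets the minimum, no increase.
Costs and fees: 10% of $25,680 = $2,568
Total recovery: $25,680 + $2,568 = $28,248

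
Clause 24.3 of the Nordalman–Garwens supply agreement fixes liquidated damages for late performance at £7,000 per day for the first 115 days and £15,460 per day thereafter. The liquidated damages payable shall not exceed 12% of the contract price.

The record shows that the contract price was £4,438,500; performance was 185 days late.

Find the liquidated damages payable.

First 115 days: 115 × £7,000 = £805,000
Remaining days: (185 − 115) × £15,460 = £1,082,200
Accrued per-day damages: £805,000 + £1,082,200 = £1,887,200
Cap: 12% of £4,438,500 = £532,620
Cap at £532,620: £1,887,200 exceeds the cap → £532,620

£532,620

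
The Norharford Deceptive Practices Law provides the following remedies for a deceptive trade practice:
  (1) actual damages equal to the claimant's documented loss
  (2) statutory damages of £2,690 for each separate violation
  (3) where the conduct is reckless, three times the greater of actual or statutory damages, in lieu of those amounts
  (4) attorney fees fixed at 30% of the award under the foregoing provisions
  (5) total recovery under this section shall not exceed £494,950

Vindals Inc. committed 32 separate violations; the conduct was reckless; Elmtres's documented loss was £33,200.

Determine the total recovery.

Statutory damages: 32 × £2,690 = £86,080
Greater of actual damages (£33,200) or statutory damages (£86,080): £86,080
Trebled: 3 × £86,080 = £258,240
Attorney fees: 30% of £258,240 = £77,472
Total before cap: £258,240 + £77,472 = £335,712
Cap at £494,950: £335,712 is within the cap, no reduction.

£335,712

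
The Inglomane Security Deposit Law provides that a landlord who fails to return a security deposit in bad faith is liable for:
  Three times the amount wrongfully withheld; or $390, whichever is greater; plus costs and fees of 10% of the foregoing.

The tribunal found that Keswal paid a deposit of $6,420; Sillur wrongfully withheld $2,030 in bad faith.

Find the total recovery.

Recovery: $6,699

Trebled: 3 × $2,030 = $6,090
Minimum $390: $6,090 meets the minimum, no increase.
Costs and fees: 10% of $6,090 = $609
Total recovery: $6,090 + $609 = $6,699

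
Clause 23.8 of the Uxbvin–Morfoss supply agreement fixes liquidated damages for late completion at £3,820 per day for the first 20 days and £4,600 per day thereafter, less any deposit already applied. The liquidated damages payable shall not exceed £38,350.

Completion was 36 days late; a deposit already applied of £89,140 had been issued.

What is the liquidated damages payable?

First 20 days: 20 × £3,820 = £76,400
Remaining days: (36 − 20) × £4,600 = £73,600
Accrued per-day damages: £76,400 + £73,600 = £150,000
Less deposit already applied: £150,000 − £89,140 = £60,860
Cap at £38,350: £60,860 exceeds the cap → £38,350

£38,350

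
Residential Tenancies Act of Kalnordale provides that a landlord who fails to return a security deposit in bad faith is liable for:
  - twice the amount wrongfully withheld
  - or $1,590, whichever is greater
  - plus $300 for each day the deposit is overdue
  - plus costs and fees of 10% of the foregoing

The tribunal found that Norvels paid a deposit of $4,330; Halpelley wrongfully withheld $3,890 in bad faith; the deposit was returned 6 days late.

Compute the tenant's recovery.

Doubled: 2 × $3,890 = $7,780
Minimum $1,590: $7,780 meets the minimum, no increase.
Late-return penalty: 6 × $300 = $1,800
Damages plus late penalty: $7,780 + $1,800 = $9,580
Costs and fees: 10% of $9,580 = $958
Total recovery: $9,580 + $958 = $10,538

$10,538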